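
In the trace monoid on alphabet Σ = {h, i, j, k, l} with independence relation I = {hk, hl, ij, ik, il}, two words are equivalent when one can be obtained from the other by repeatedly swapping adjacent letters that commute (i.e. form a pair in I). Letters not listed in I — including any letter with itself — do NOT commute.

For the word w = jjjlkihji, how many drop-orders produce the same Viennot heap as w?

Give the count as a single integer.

43

drop 0:j onto floor
drop 1:j onto {0:j}
drop 2:j onto {1:j}
drop 3:l onto {2:j}
drop 4:k onto {3:l}
drop 5:i onto floor
drop 6:h onto {2:j, 5:i}
drop 7:j onto {4:k, 6:h}
drop 8:i onto {6:h}
ground layer = {0:j, 5:i}
drop-orders for the pieces not yet dropped (sum over which currently-grounded one goes next):
  1 to go: {7} 1  {8} 1
  2 to go: {4,7} 1  {7,8} 2
  3 to go: {3,4,7} 1  {4,7,8} 3  {6,7,8} 2
  4 to go: {3,4,7,8} 4  {4,6,7,8} 5  {5,6,7,8} 2
  5 to go: {3,4,6,7,8} 9  {4,5,6,7,8} 7
  6 to go: {2,3,4,6,7,8} 9  {3,4,5,6,7,8} 16
  7 to go: {1,2,3,4,6,7,8} 9  {2,3,4,5,6,7,8} 25
  if 0:j drops first: 34 orders
  if 5:i drops first: 9 orders
heap linearizations: 43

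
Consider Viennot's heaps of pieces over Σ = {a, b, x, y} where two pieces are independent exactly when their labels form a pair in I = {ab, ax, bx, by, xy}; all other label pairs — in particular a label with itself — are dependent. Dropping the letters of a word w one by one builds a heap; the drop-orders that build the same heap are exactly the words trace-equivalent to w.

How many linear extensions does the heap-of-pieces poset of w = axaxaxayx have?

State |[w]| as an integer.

drop 0:a onto floor
drop 1:x onto floor
drop 2:a onto {0:a}
drop 3:x onto {1:x}
drop 4:a onto {2:a}
drop 5:x onto {3:x}
drop 6:a onto {4:a}
drop 7:y onto {6:a}
drop 8:x onto {5:x}
ground layer = {0:a, 1:x}
drop-orders for the pieces not yet dropped (sum over which currently-grounded one goes next):
  1 to go: {7} 1  {8} 1
  2 to go: {5,8} 1  {6,7} 1  {7,8} 2
  3 to go: {3,5,8} 1  {4,6,7} 1  {5,7,8} 3  {6,7,8} 3
  4 to go: {1,3,5,8} 1  {2,4,6,7} 1  {3,5,7,8} 4  {4,6,7,8} 4  {5,6,7,8} 6
  5 to go: {0,2,4,6,7} 1  {1,3,5,7,8} 5  {2,4,6,7,8} 5  {3,5,6,7,8} 10  {4,5,6,7,8} 10
  6 to go: {0,2,4,6,7,8} 6  {1,3,5,6,7,8} 15  {2,4,5,6,7,8} 15  {3,4,5,6,7,8} 20
  7 to go: {0,2,4,5,6,7,8} 21  {1,3,4,5,6,7,8} 35  {2,3,4,5,6,7,8} 35
  if 0:a drops first: 70 orders
  if 1:x drops first: 56 orders
heap linearizations: 126

126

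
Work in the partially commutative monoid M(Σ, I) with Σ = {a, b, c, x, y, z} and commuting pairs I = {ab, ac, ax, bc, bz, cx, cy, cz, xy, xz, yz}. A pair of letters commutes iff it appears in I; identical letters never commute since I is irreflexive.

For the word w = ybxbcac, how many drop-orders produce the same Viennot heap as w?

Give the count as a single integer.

84

piece 0:y — minimal
piece 1:b rests on {0:y}
piece 2:x rests on {1:b}
piece 3:b rests on {2:x}
piece 4:c — minimal
piece 5:a rests on {0:y}
piece 6:c rests on {4:c}
minimal pieces: {0:y, 4:c}
ways to finish when only these pieces remain (= sum over removing one remaining piece with nothing left below it):
  1 left: {3}→1  {5}→1  {6}→1
  2 left: {2,3}→1  {3,5}→2  {3,6}→2  {4,6}→1  {5,6}→2
  3 left: {1,2,3}→1  {2,3,5}→3  {2,3,6}→3  {3,4,6}→3  {3,5,6}→6  {4,5,6}→3
  4 left: {1,2,3,5}→4  {1,2,3,6}→4  {2,3,4,6}→6  {2,3,5,6}→12  {3,4,5,6}→12
  5 left: {0,1,2,3,5}→4  {1,2,3,4,6}→10  {1,2,3,5,6}→20  {2,3,4,5,6}→30
  placing 0:y first → 60 extensions
  placing 4:c first → 24 extensions
total linear extensions = 84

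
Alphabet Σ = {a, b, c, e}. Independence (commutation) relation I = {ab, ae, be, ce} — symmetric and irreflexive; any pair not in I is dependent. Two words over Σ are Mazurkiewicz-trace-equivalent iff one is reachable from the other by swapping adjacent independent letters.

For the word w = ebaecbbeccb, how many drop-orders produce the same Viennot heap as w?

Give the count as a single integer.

0(e) covers ∅
1(b) covers ∅
2(a) covers ∅
3(e) covers 0:e
4(c) covers 1:b, 2:a
5(b) covers 4:c
6(b) covers 5:b
7(e) covers 3:e
8(c) covers 6:b
9(c) covers 8:c
10(b) covers 9:c
floor of heap: 0:e, 1:b, 2:a
completions by unplaced set U, small U first (add the entries for U minus each lowest piece of U):
  |U|=1: {7}:1  {10}:1
  |U|=2: {3,7}:1  {7,10}:2  {9,10}:1
  |U|=3: {0,3,7}:1  {3,7,10}:3  {7,9,10}:3  {8,9,10}:1
  |U|=4: {0,3,7,10}:4  {3,7,9,10}:6  {6,8,9,10}:1  {7,8,9,10}:4
  |U|=5: {0,3,7,9,10}:10  {3,7,8,9,10}:10  {5,6,8,9,10}:1  {6,7,8,9,10}:5
  |U|=6: {0,3,7,8,9,10}:20  {3,6,7,8,9,10}:15  {4,5,6,8,9,10}:1  {5,6,7,8,9,10}:6
  |U|=7: {0,3,6,7,8,9,10}:35  {1,4,5,6,8,9,10}:1  {2,4,5,6,8,9,10}:1  {3,5,6,7,8,9,10}:21  {4,5,6,7,8,9,10}:7
  |U|=8: {0,3,5,6,7,8,9,10}:56  {1,2,4,5,6,8,9,10}:2  {1,4,5,6,7,8,9,10}:8  {2,4,5,6,7,8,9,10}:8  {3,4,5,6,7,8,9,10}:28
  |U|=9: {0,3,4,5,6,7,8,9,10}:84  {1,2,4,5,6,7,8,9,10}:18  {1,3,4,5,6,7,8,9,10}:36  {2,3,4,5,6,7,8,9,10}:36
  start at 0(e): 90
  start at 1(b): 120
  start at 2(a): 120
sum over floor = 330

330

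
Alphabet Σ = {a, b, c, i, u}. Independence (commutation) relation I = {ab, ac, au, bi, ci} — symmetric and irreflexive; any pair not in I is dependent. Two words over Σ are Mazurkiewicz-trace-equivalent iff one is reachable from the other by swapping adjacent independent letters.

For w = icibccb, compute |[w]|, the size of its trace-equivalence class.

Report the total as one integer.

#0=i has no predecessor
#1=c has no predecessor
#2=i depends on [0:i]
#3=b depends on [1:c]
#4=c depends on [3:b]
#5=c depends on [4:c]
#6=b depends on [5:c]
sources: [0:i, 1:c]
N(rest) = Σ N(rest − s) over sources s of rest; N(one piece) = 1:
  size 1 → [2]=1  [6]=1
  size 2 → [0,2]=1  [2,6]=2  [5,6]=1
  size 3 → [0,2,6]=3  [2,5,6]=3  [4,5,6]=1
  size 4 → [0,2,5,6]=6  [2,4,5,6]=4  [3,4,5,6]=1
  size 5 → [0,2,4,5,6]=10  [1,3,4,5,6]=1  [2,3,4,5,6]=5
  first=0(i) contributes 6
  first=1(c) contributes 15
|[w]| = 21

21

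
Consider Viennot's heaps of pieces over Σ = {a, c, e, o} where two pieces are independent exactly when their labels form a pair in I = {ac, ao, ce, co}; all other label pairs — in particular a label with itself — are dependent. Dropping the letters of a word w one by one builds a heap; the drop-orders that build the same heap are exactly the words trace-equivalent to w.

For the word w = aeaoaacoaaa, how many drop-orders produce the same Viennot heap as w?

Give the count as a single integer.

308

piece 0:a — minimal
piece 1:e rests on {0:a}
piece 2:a rests on {1:e}
piece 3:o rests on {1:e}
piece 4:a rests on {2:a}
piece 5:a rests on {4:a}
piece 6:c — minimal
piece 7:o rests on {3:o}
piece 8:a rests on {5:a}
piece 9:a rests on {8:a}
piece 10:a rests on {9:a}
minimal pieces: {0:a, 6:c}
ways to finish when only these pieces remain (= sum over removing one remaining piece with nothing left below it):
  1 left: {6}→1  {7}→1  {10}→1
  2 left: {3,7}→1  {6,7}→2  {6,10}→2  {7,10}→2  {9,10}→1
  3 left: {3,6,7}→3  {3,7,10}→3  {6,7,10}→6  {6,9,10}→3  {7,9,10}→3  {8,9,10}→1
  4 left: {3,6,7,10}→12  {3,7,9,10}→6  {5,8,9,10}→1  {6,7,9,10}→12  {6,8,9,10}→4  {7,8,9,10}→4
  5 left: {3,6,7,9,10}→30  {3,7,8,9,10}→10  {4,5,8,9,10}→1  {5,6,8,9,10}→5  {5,7,8,9,10}→5  {6,7,8,9,10}→20
  6 left: {2,4,5,8,9,10}→1  {3,5,7,8,9,10}→15  {3,6,7,8,9,10}→60  {4,5,6,8,9,10}→6  {4,5,7,8,9,10}→6  {5,6,7,8,9,10}→30
  7 left: {2,4,5,6,8,9,10}→7  {2,4,5,7,8,9,10}→7  {3,4,5,7,8,9,10}→21  {3,5,6,7,8,9,10}→105  {4,5,6,7,8,9,10}→42
  8 left: {2,3,4,5,7,8,9,10}→28  {2,4,5,6,7,8,9,10}→56  {3,4,5,6,7,8,9,10}→168
  9 left: {1,2,3,4,5,7,8,9,10}→28  {2,3,4,5,6,7,8,9,10}→252
  placing 0:a first → 280 extensions
  placing 6:c first → 28 extensions
total linear extensions = 308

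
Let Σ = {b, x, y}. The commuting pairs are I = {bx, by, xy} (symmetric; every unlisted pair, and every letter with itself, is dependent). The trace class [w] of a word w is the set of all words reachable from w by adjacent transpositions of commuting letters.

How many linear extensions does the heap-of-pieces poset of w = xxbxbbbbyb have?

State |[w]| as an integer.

840

#0=x has no predecessor
#1=x depends on [0:x]
#2=b has no predecessor
#3=x depends on [1:x]
#4=b depends on [2:b]
#5=b depends on [4:b]
#6=b depends on [5:b]
#7=b depends on [6:b]
#8=y has no predecessor
#9=b depends on [7:b]
sources: [0:x, 2:b, 8:y]
N(rest) = Σ N(rest − s) over sources s of rest; N(one piece) = 1:
  size 1 → [3]=1  [8]=1  [9]=1
  size 2 → [1,3]=1  [3,8]=2  [3,9]=2  [7,9]=1  [8,9]=2
  size 3 → [0,1,3]=1  [1,3,8]=3  [1,3,9]=3  [3,7,9]=3  [3,8,9]=6  [6,7,9]=1  [7,8,9]=3
  size 4 → [0,1,3,8]=4  [0,1,3,9]=4  [1,3,7,9]=6  [1,3,8,9]=12  [3,6,7,9]=4  [3,7,8,9]=12  [5,6,7,9]=1  [6,7,8,9]=4
  size 5 → [0,1,3,7,9]=10  [0,1,3,8,9]=20  [1,3,6,7,9]=10  [1,3,7,8,9]=30  [3,5,6,7,9]=5  [3,6,7,8,9]=20  [4,5,6,7,9]=1  [5,6,7,8,9]=5
  size 6 → [0,1,3,6,7,9]=20  [0,1,3,7,8,9]=60  [1,3,5,6,7,9]=15  [1,3,6,7,8,9]=60  [2,4,5,6,7,9]=1  [3,4,5,6,7,9]=6  [3,5,6,7,8,9]=30  [4,5,6,7,8,9]=6
  size 7 → [0,1,3,5,6,7,9]=35  [0,1,3,6,7,8,9]=140  [1,3,4,5,6,7,9]=21  [1,3,5,6,7,8,9]=105  [2,3,4,5,6,7,9]=7  [2,4,5,6,7,8,9]=7  [3,4,5,6,7,8,9]=42
  size 8 → [0,1,3,4,5,6,7,9]=56  [0,1,3,5,6,7,8,9]=280  [1,2,3,4,5,6,7,9]=28  [1,3,4,5,6,7,8,9]=168  [2,3,4,5,6,7,8,9]=56
  first=0(x) contributes 252
  first=2(b) contributes 504
  first=8(y) contributes 84
|[w]| = 840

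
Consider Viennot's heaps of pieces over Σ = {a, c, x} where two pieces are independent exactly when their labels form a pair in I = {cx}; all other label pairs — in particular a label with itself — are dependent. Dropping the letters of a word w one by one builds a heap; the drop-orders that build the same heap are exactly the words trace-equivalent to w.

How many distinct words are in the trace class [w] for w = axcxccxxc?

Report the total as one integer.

70

#0=a has no predecessor
#1=x depends on [0:a]
#2=c depends on [0:a]
#3=x depends on [1:x]
#4=c depends on [2:c]
#5=c depends on [4:c]
#6=x depends on [3:x]
#7=x depends on [6:x]
#8=c depends on [5:c]
sources: [0:a]
N(rest) = Σ N(rest − s) over sources s of rest; N(one piece) = 1:
  size 1 → [7]=1  [8]=1
  size 2 → [5,8]=1  [6,7]=1  [7,8]=2
  size 3 → [3,6,7]=1  [4,5,8]=1  [5,7,8]=3  [6,7,8]=3
  size 4 → [1,3,6,7]=1  [2,4,5,8]=1  [3,6,7,8]=4  [4,5,7,8]=4  [5,6,7,8]=6
  size 5 → [1,3,6,7,8]=5  [2,4,5,7,8]=5  [3,5,6,7,8]=10  [4,5,6,7,8]=10
  size 6 → [1,3,5,6,7,8]=15  [2,4,5,6,7,8]=15  [3,4,5,6,7,8]=20
  size 7 → [1,3,4,5,6,7,8]=35  [2,3,4,5,6,7,8]=35
  first=0(a) contributes 70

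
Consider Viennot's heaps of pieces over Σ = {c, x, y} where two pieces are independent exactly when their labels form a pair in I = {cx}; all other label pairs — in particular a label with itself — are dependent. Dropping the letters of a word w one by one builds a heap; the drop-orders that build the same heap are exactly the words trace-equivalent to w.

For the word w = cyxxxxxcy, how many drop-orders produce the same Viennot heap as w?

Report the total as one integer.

6

0(c) covers ∅
1(y) covers 0:c
2(x) covers 1:y
3(x) covers 2:x
4(x) covers 3:x
5(x) covers 4:x
6(x) covers 5:x
7(c) covers 1:y
8(y) covers 6:x, 7:c
floor of heap: 0:c
completions by unplaced set U, small U first (add the entries for U minus each lowest piece of U):
  |U|=1: {8}:1
  |U|=2: {6,8}:1  {7,8}:1
  |U|=3: {5,6,8}:1  {6,7,8}:2
  |U|=4: {4,5,6,8}:1  {5,6,7,8}:3
  |U|=5: {3,4,5,6,8}:1  {4,5,6,7,8}:4
  |U|=6: {2,3,4,5,6,8}:1  {3,4,5,6,7,8}:5
  |U|=7: {2,3,4,5,6,7,8}:6
  start at 0(c): 6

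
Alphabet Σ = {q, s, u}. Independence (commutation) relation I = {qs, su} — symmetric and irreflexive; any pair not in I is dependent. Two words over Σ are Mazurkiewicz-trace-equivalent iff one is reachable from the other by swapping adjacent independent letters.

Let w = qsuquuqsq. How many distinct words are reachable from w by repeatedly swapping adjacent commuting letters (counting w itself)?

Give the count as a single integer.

36

#0=q has no predecessor
#1=s has no predecessor
#2=u depends on [0:q]
#3=q depends on [2:u]
#4=u depends on [3:q]
#5=u depends on [4:u]
#6=q depends on [5:u]
#7=s depends on [1:s]
#8=q depends on [6:q]
sources: [0:q, 1:s]
N(rest) = Σ N(rest − s) over sources s of rest; N(one piece) = 1:
  size 1 → [7]=1  [8]=1
  size 2 → [1,7]=1  [6,8]=1  [7,8]=2
  size 3 → [1,7,8]=3  [5,6,8]=1  [6,7,8]=3
  size 4 → [1,6,7,8]=6  [4,5,6,8]=1  [5,6,7,8]=4
  size 5 → [1,5,6,7,8]=10  [3,4,5,6,8]=1  [4,5,6,7,8]=5
  size 6 → [1,4,5,6,7,8]=15  [2,3,4,5,6,8]=1  [3,4,5,6,7,8]=6
  size 7 → [0,2,3,4,5,6,8]=1  [1,3,4,5,6,7,8]=21  [2,3,4,5,6,7,8]=7
  first=0(q) contributes 28
  first=1(s) contributes 8
|[w]| = 36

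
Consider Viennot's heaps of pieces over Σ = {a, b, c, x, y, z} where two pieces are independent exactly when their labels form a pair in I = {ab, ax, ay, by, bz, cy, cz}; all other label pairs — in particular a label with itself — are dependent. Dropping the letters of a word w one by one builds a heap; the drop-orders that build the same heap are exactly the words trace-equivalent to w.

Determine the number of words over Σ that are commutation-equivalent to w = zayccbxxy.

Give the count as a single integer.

5

drop 0:z onto floor
drop 1:a onto {0:z}
drop 2:y onto {0:z}
drop 3:c onto {1:a}
drop 4:c onto {3:c}
drop 5:b onto {4:c}
drop 6:x onto {2:y, 5:b}
drop 7:x onto {6:x}
drop 8:y onto {7:x}
ground layer = {0:z}
drop-orders for the pieces not yet dropped (sum over which currently-grounded one goes next):
  1 to go: {8} 1
  2 to go: {7,8} 1
  3 to go: {6,7,8} 1
  4 to go: {2,6,7,8} 1  {5,6,7,8} 1
  5 to go: {2,5,6,7,8} 2  {4,5,6,7,8} 1
  6 to go: {2,4,5,6,7,8} 3  {3,4,5,6,7,8} 1
  7 to go: {1,3,4,5,6,7,8} 1  {2,3,4,5,6,7,8} 4
  if 0:z drops first: 5 orders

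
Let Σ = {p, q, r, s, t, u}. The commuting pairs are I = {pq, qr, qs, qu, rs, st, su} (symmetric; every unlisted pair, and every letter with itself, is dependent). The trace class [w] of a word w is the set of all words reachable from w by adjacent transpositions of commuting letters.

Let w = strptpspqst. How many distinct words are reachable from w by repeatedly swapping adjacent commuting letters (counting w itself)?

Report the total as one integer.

27

piece 0:s — minimal
piece 1:t — minimal
piece 2:r rests on {1:t}
piece 3:p rests on {0:s, 2:r}
piece 4:t rests on {3:p}
piece 5:p rests on {4:t}
piece 6:s rests on {5:p}
piece 7:p rests on {6:s}
piece 8:q rests on {4:t}
piece 9:s rests on {7:p}
piece 10:t rests on {7:p, 8:q}
minimal pieces: {0:s, 1:t}
ways to finish when only these pieces remain (= sum over removing one remaining piece with nothing left below it):
  1 left: {9}→1  {10}→1
  2 left: {8,10}→1  {9,10}→2
  3 left: {7,9,10}→2  {8,9,10}→3
  4 left: {6,7,9,10}→2  {7,8,9,10}→5
  5 left: {5,6,7,9,10}→2  {6,7,8,9,10}→7
  6 left: {5,6,7,8,9,10}→9
  7 left: {4,5,6,7,8,9,10}→9
  8 left: {3,4,5,6,7,8,9,10}→9
  9 left: {0,3,4,5,6,7,8,9,10}→9  {2,3,4,5,6,7,8,9,10}→9
  placing 0:s first → 9 extensions
  placing 1:t first → 18 extensions
total linear extensions = 27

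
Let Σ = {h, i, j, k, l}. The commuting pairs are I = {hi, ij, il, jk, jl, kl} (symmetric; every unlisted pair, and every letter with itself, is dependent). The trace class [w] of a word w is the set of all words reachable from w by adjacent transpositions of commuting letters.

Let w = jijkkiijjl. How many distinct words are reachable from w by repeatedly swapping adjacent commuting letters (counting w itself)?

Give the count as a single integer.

0(j) covers ∅
1(i) covers ∅
2(j) covers 0:j
3(k) covers 1:i
4(k) covers 3:k
5(i) covers 4:k
6(i) covers 5:i
7(j) covers 2:j
8(j) covers 7:j
9(l) covers ∅
floor of heap: 0:j, 1:i, 9:l
completions by unplaced set U, small U first (add the entries for U minus each lowest piece of U):
  |U|=1: {6}:1  {8}:1  {9}:1
  |U|=2: {5,6}:1  {6,8}:2  {6,9}:2  {7,8}:1  {8,9}:2
  |U|=3: {2,7,8}:1  {4,5,6}:1  {5,6,8}:3  {5,6,9}:3  {6,7,8}:3  {6,8,9}:6  {7,8,9}:3
  |U|=4: {0,2,7,8}:1  {2,6,7,8}:4  {2,7,8,9}:4  {3,4,5,6}:1  {4,5,6,8}:4  {4,5,6,9}:4  {5,6,7,8}:6  {5,6,8,9}:12  {6,7,8,9}:12
  |U|=5: {0,2,6,7,8}:5  {0,2,7,8,9}:5  {1,3,4,5,6}:1  {2,5,6,7,8}:10  {2,6,7,8,9}:20  {3,4,5,6,8}:5  {3,4,5,6,9}:5  {4,5,6,7,8}:10  {4,5,6,8,9}:20  {5,6,7,8,9}:30
  |U|=6: {0,2,5,6,7,8}:15  {0,2,6,7,8,9}:30  {1,3,4,5,6,8}:6  {1,3,4,5,6,9}:6  {2,4,5,6,7,8}:20  {2,5,6,7,8,9}:60  {3,4,5,6,7,8}:15  {3,4,5,6,8,9}:30  {4,5,6,7,8,9}:60
  |U|=7: {0,2,4,5,6,7,8}:35  {0,2,5,6,7,8,9}:105  {1,3,4,5,6,7,8}:21  {1,3,4,5,6,8,9}:42  {2,3,4,5,6,7,8}:35  {2,4,5,6,7,8,9}:140  {3,4,5,6,7,8,9}:105
  |U|=8: {0,2,3,4,5,6,7,8}:70  {0,2,4,5,6,7,8,9}:280  {1,2,3,4,5,6,7,8}:56  {1,3,4,5,6,7,8,9}:168  {2,3,4,5,6,7,8,9}:280
  start at 0(j): 504
  start at 1(i): 630
  start at 9(l): 126
sum over floor = 1260

1260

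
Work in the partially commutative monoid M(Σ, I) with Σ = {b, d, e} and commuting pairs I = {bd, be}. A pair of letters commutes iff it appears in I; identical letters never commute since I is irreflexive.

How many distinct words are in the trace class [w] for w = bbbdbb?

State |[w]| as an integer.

6

piece 0:b — minimal
piece 1:b rests on {0:b}
piece 2:b rests on {1:b}
piece 3:d — minimal
piece 4:b rests on {2:b}
piece 5:b rests on {4:b}
minimal pieces: {0:b, 3:d}
ways to finish when only these pieces remain (= sum over removing one remaining piece with nothing left below it):
  1 left: {3}→1  {5}→1
  2 left: {3,5}→2  {4,5}→1
  3 left: {2,4,5}→1  {3,4,5}→3
  4 left: {1,2,4,5}→1  {2,3,4,5}→4
  placing 0:b first → 5 extensions
  placing 3:d first → 1 extensions
total linear extensions = 6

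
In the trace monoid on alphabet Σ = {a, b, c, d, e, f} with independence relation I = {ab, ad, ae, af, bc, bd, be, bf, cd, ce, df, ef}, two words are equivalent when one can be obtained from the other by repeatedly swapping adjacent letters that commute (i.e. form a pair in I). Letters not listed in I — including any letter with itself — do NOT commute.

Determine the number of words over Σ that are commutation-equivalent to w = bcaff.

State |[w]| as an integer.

15

0(b) covers ∅
1(c) covers ∅
2(a) covers 1:c
3(f) covers 1:c
4(f) covers 3:f
floor of heap: 0:b, 1:c
completions by unplaced set U, small U first (add the entries for U minus each lowest piece of U):
  |U|=1: {0}:1  {2}:1  {4}:1
  |U|=2: {0,2}:2  {0,4}:2  {2,4}:2  {3,4}:1
  |U|=3: {0,2,4}:6  {0,3,4}:3  {2,3,4}:3
  start at 0(b): 3
  start at 1(c): 12
sum over floor = 15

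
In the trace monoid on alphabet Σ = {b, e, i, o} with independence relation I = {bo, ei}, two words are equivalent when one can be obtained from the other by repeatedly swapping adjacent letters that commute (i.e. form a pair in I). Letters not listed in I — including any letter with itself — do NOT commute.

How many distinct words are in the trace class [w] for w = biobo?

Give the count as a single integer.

#0=b has no predecessor
#1=i depends on [0:b]
#2=o depends on [1:i]
#3=b depends on [1:i]
#4=o depends on [2:o]
sources: [0:b]
N(rest) = Σ N(rest − s) over sources s of rest; N(one piece) = 1:
  size 1 → [3]=1  [4]=1
  size 2 → [2,4]=1  [3,4]=2
  size 3 → [2,3,4]=3
  first=0(b) contributes 3

3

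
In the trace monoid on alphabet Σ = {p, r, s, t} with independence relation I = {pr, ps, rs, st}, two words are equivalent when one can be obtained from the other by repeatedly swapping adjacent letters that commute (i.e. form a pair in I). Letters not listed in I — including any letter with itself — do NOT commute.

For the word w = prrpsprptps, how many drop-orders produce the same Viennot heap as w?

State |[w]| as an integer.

1925

0(p) covers ∅
1(r) covers ∅
2(r) covers 1:r
3(p) covers 0:p
4(s) covers ∅
5(p) covers 3:p
6(r) covers 2:r
7(p) covers 5:p
8(t) covers 6:r, 7:p
9(p) covers 8:t
10(s) covers 4:s
floor of heap: 0:p, 1:r, 4:s
completions by unplaced set U, small U first (add the entries for U minus each lowest piece of U):
  |U|=1: {9}:1  {10}:1
  |U|=2: {4,10}:1  {8,9}:1  {9,10}:2
  |U|=3: {4,9,10}:3  {6,8,9}:1  {7,8,9}:1  {8,9,10}:3
  |U|=4: {2,6,8,9}:1  {4,8,9,10}:6  {5,7,8,9}:1  {6,7,8,9}:2  {6,8,9,10}:4  {7,8,9,10}:4
  |U|=5: {1,2,6,8,9}:1  {2,6,7,8,9}:3  {2,6,8,9,10}:5  {3,5,7,8,9}:1  {4,6,8,9,10}:10  {4,7,8,9,10}:10  {5,6,7,8,9}:3  {5,7,8,9,10}:5  {6,7,8,9,10}:10
  |U|=6: {0,3,5,7,8,9}:1  {1,2,6,7,8,9}:4  {1,2,6,8,9,10}:6  {2,4,6,8,9,10}:15  {2,5,6,7,8,9}:6  {2,6,7,8,9,10}:18  {3,5,6,7,8,9}:4  {3,5,7,8,9,10}:6  {4,5,7,8,9,10}:15  {4,6,7,8,9,10}:30  {5,6,7,8,9,10}:18
  |U|=7: {0,3,5,6,7,8,9}:5  {0,3,5,7,8,9,10}:7  {1,2,4,6,8,9,10}:21  {1,2,5,6,7,8,9}:10  {1,2,6,7,8,9,10}:28  {2,3,5,6,7,8,9}:10  {2,4,6,7,8,9,10}:63  {2,5,6,7,8,9,10}:42  {3,4,5,7,8,9,10}:21  {3,5,6,7,8,9,10}:28  {4,5,6,7,8,9,10}:63
  |U|=8: {0,2,3,5,6,7,8,9}:15  {0,3,4,5,7,8,9,10}:28  {0,3,5,6,7,8,9,10}:40  {1,2,3,5,6,7,8,9}:20  {1,2,4,6,7,8,9,10}:112  {1,2,5,6,7,8,9,10}:80  {2,3,5,6,7,8,9,10}:80  {2,4,5,6,7,8,9,10}:168  {3,4,5,6,7,8,9,10}:112
  |U|=9: {0,1,2,3,5,6,7,8,9}:35  {0,2,3,5,6,7,8,9,10}:135  {0,3,4,5,6,7,8,9,10}:180  {1,2,3,5,6,7,8,9,10}:180  {1,2,4,5,6,7,8,9,10}:360  {2,3,4,5,6,7,8,9,10}:360
  start at 0(p): 900
  start at 1(r): 675
  start at 4(s): 350
sum over floor = 1925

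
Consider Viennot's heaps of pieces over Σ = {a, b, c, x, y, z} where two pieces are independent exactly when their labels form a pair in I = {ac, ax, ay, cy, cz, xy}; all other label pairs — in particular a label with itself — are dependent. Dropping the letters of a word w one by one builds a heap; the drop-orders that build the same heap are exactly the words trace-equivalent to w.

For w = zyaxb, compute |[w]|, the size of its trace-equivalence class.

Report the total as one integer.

6

0(z) covers ∅
1(y) covers 0:z
2(a) covers 0:z
3(x) covers 0:z
4(b) covers 1:y, 2:a, 3:x
floor of heap: 0:z
completions by unplaced set U, small U first (add the entries for U minus each lowest piece of U):
  |U|=1: {4}:1
  |U|=2: {1,4}:1  {2,4}:1  {3,4}:1
  |U|=3: {1,2,4}:2  {1,3,4}:2  {2,3,4}:2
  start at 0(z): 6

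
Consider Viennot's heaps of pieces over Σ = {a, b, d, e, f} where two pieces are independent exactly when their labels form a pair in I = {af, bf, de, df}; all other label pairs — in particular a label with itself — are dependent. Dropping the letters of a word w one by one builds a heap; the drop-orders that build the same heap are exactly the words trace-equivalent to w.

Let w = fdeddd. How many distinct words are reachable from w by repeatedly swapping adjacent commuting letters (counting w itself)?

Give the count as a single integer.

15

piece 0:f — minimal
piece 1:d — minimal
piece 2:e rests on {0:f}
piece 3:d rests on {1:d}
piece 4:d rests on {3:d}
piece 5:d rests on {4:d}
minimal pieces: {0:f, 1:d}
ways to finish when only these pieces remain (= sum over removing one remaining piece with nothing left below it):
  1 left: {2}→1  {5}→1
  2 left: {0,2}→1  {2,5}→2  {4,5}→1
  3 left: {0,2,5}→3  {2,4,5}→3  {3,4,5}→1
  4 left: {0,2,4,5}→6  {1,3,4,5}→1  {2,3,4,5}→4
  placing 0:f first → 5 extensions
  placing 1:d first → 10 extensions
total linear extensions = 15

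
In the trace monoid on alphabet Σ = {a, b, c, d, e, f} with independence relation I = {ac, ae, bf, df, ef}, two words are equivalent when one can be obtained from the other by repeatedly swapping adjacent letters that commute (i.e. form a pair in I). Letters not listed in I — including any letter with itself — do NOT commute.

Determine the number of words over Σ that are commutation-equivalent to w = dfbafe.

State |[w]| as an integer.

10

#0=d has no predecessor
#1=f has no predecessor
#2=b depends on [0:d]
#3=a depends on [1:f, 2:b]
#4=f depends on [3:a]
#5=e depends on [2:b]
sources: [0:d, 1:f]
N(rest) = Σ N(rest − s) over sources s of rest; N(one piece) = 1:
  size 1 → [4]=1  [5]=1
  size 2 → [3,4]=1  [4,5]=2
  size 3 → [1,3,4]=1  [3,4,5]=3
  size 4 → [1,3,4,5]=4  [2,3,4,5]=3
  first=0(d) contributes 7
  first=1(f) contributes 3
|[w]| = 10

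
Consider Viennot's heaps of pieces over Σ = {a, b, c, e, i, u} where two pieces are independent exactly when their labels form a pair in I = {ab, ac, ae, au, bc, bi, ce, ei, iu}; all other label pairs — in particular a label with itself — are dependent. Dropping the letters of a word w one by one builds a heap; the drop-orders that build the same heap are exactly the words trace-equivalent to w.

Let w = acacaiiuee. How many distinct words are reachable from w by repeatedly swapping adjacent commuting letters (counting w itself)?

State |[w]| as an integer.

0(a) covers ∅
1(c) covers ∅
2(a) covers 0:a
3(c) covers 1:c
4(a) covers 2:a
5(i) covers 3:c, 4:a
6(i) covers 5:i
7(u) covers 3:c
8(e) covers 7:u
9(e) covers 8:e
floor of heap: 0:a, 1:c
completions by unplaced set U, small U first (add the entries for U minus each lowest piece of U):
  |U|=1: {6}:1  {9}:1
  |U|=2: {5,6}:1  {6,9}:2  {8,9}:1
  |U|=3: {4,5,6}:1  {5,6,9}:3  {6,8,9}:3  {7,8,9}:1
  |U|=4: {2,4,5,6}:1  {4,5,6,9}:4  {5,6,8,9}:6  {6,7,8,9}:4
  |U|=5: {0,2,4,5,6}:1  {2,4,5,6,9}:5  {4,5,6,8,9}:10  {5,6,7,8,9}:10
  |U|=6: {0,2,4,5,6,9}:6  {2,4,5,6,8,9}:15  {3,5,6,7,8,9}:10  {4,5,6,7,8,9}:20
  |U|=7: {0,2,4,5,6,8,9}:21  {1,3,5,6,7,8,9}:10  {2,4,5,6,7,8,9}:35  {3,4,5,6,7,8,9}:30
  |U|=8: {0,2,4,5,6,7,8,9}:56  {1,3,4,5,6,7,8,9}:40  {2,3,4,5,6,7,8,9}:65
  start at 0(a): 105
  start at 1(c): 121
sum over floor = 226

226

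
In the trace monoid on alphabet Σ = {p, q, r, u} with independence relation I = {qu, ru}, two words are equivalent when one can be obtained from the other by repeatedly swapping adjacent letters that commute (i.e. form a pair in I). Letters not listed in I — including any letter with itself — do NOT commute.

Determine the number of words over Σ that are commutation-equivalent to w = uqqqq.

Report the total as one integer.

drop 0:u onto floor
drop 1:q onto floor
drop 2:q onto {1:q}
drop 3:q onto {2:q}
drop 4:q onto {3:q}
ground layer = {0:u, 1:q}
drop-orders for the pieces not yet dropped (sum over which currently-grounded one goes next):
  1 to go: {0} 1  {4} 1
  2 to go: {0,4} 2  {3,4} 1
  3 to go: {0,3,4} 3  {2,3,4} 1
  if 0:u drops first: 1 orders
  if 1:q drops first: 4 orders
heap linearizations: 5

5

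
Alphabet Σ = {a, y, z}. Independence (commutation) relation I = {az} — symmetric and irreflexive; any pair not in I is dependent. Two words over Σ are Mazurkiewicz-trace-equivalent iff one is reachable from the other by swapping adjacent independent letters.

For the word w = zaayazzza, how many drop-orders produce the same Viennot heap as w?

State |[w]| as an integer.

30

drop 0:z onto floor
drop 1:a onto floor
drop 2:a onto {1:a}
drop 3:y onto {0:z, 2:a}
drop 4:a onto {3:y}
drop 5:z onto {3:y}
drop 6:z onto {5:z}
drop 7:z onto {6:z}
drop 8:a onto {4:a}
ground layer = {0:z, 1:a}
drop-orders for the pieces not yet dropped (sum over which currently-grounded one goes next):
  1 to go: {7} 1  {8} 1
  2 to go: {4,8} 1  {6,7} 1  {7,8} 2
  3 to go: {4,7,8} 3  {5,6,7} 1  {6,7,8} 3
  4 to go: {4,6,7,8} 6  {5,6,7,8} 4
  5 to go: {4,5,6,7,8} 10
  6 to go: {3,4,5,6,7,8} 10
  7 to go: {0,3,4,5,6,7,8} 10  {2,3,4,5,6,7,8} 10
  if 0:z drops first: 10 orders
  if 1:a drops first: 20 orders
heap linearizations: 30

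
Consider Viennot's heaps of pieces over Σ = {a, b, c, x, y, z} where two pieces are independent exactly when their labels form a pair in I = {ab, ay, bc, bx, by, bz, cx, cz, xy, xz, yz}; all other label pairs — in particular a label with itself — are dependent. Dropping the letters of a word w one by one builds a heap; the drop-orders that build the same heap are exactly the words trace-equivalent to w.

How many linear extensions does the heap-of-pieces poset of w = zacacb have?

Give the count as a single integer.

6

drop 0:z onto floor
drop 1:a onto {0:z}
drop 2:c onto {1:a}
drop 3:a onto {2:c}
drop 4:c onto {3:a}
drop 5:b onto floor
ground layer = {0:z, 5:b}
drop-orders for the pieces not yet dropped (sum over which currently-grounded one goes next):
  1 to go: {4} 1  {5} 1
  2 to go: {3,4} 1  {4,5} 2
  3 to go: {2,3,4} 1  {3,4,5} 3
  4 to go: {1,2,3,4} 1  {2,3,4,5} 4
  if 0:z drops first: 5 orders
  if 5:b drops first: 1 orders
heap linearizations: 6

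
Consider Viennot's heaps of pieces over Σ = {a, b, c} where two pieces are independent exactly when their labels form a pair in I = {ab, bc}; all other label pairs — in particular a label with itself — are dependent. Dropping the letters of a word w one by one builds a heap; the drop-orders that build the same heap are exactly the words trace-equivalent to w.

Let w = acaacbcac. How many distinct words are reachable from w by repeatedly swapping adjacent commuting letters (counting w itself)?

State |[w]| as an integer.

piece 0:a — minimal
piece 1:c rests on {0:a}
piece 2:a rests on {1:c}
piece 3:a rests on {2:a}
piece 4:c rests on {3:a}
piece 5:b — minimal
piece 6:c rests on {4:c}
piece 7:a rests on {6:c}
piece 8:c rests on {7:a}
minimal pieces: {0:a, 5:b}
ways to finish when only these pieces remain (= sum over removing one remaining piece with nothing left below it):
  1 left: {5}→1  {8}→1
  2 left: {5,8}→2  {7,8}→1
  3 left: {5,7,8}→3  {6,7,8}→1
  4 left: {4,6,7,8}→1  {5,6,7,8}→4
  5 left: {3,4,6,7,8}→1  {4,5,6,7,8}→5
  6 left: {2,3,4,6,7,8}→1  {3,4,5,6,7,8}→6
  7 left: {1,2,3,4,6,7,8}→1  {2,3,4,5,6,7,8}→7
  placing 0:a first → 8 extensions
  placing 5:b first → 1 extensions
total linear extensions = 9

9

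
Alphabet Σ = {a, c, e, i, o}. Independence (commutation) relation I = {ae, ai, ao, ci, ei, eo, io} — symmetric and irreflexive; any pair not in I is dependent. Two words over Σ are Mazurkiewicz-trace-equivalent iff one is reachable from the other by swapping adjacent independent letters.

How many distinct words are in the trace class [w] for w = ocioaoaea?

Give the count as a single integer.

drop 0:o onto floor
drop 1:c onto {0:o}
drop 2:i onto floor
drop 3:o onto {1:c}
drop 4:a onto {1:c}
drop 5:o onto {3:o}
drop 6:a onto {4:a}
drop 7:e onto {1:c}
drop 8:a onto {6:a}
ground layer = {0:o, 2:i}
drop-orders for the pieces not yet dropped (sum over which currently-grounded one goes next):
  1 to go: {2} 1  {5} 1  {7} 1  {8} 1
  2 to go: {2,5} 2  {2,7} 2  {2,8} 2  {3,5} 1  {5,7} 2  {5,8} 2  {6,8} 1  {7,8} 2
  3 to go: {2,3,5} 3  {2,5,7} 6  {2,5,8} 6  {2,6,8} 3  {2,7,8} 6  {3,5,7} 3  {3,5,8} 3  {4,6,8} 1  {5,6,8} 3  {5,7,8} 6  {6,7,8} 3
  4 to go: {2,3,5,7} 12  {2,3,5,8} 12  {2,4,6,8} 4  {2,5,6,8} 12  {2,5,7,8} 24  {2,6,7,8} 12  {3,5,6,8} 6  {3,5,7,8} 12  {4,5,6,8} 4  {4,6,7,8} 4  {5,6,7,8} 12
  5 to go: {2,3,5,6,8} 30  {2,3,5,7,8} 60  {2,4,5,6,8} 20  {2,4,6,7,8} 20  {2,5,6,7,8} 60  {3,4,5,6,8} 10  {3,5,6,7,8} 30  {4,5,6,7,8} 20
  6 to go: {2,3,4,5,6,8} 60  {2,3,5,6,7,8} 180  {2,4,5,6,7,8} 120  {3,4,5,6,7,8} 60
  7 to go: {1,3,4,5,6,7,8} 60  {2,3,4,5,6,7,8} 420
  if 0:o drops first: 480 orders
  if 2:i drops first: 60 orders
heap linearizations: 540

540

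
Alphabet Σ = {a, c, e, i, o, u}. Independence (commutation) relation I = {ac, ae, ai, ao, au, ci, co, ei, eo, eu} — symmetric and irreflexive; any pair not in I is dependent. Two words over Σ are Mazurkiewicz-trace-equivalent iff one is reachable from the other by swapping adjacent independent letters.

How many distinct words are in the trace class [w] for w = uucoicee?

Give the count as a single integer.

0(u) covers ∅
1(u) covers 0:u
2(c) covers 1:u
3(o) covers 1:u
4(i) covers 3:o
5(c) covers 2:c
6(e) covers 5:c
7(e) covers 6:e
floor of heap: 0:u
completions by unplaced set U, small U first (add the entries for U minus each lowest piece of U):
  |U|=1: {4}:1  {7}:1
  |U|=2: {3,4}:1  {4,7}:2  {6,7}:1
  |U|=3: {3,4,7}:3  {4,6,7}:3  {5,6,7}:1
  |U|=4: {2,5,6,7}:1  {3,4,6,7}:6  {4,5,6,7}:4
  |U|=5: {2,4,5,6,7}:5  {3,4,5,6,7}:10
  |U|=6: {2,3,4,5,6,7}:15
  start at 0(u): 15

15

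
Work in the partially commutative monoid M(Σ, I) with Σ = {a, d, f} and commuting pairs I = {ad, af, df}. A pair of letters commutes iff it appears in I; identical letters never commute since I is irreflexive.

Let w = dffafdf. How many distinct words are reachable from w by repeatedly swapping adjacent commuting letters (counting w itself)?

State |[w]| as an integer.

#0=d has no predecessor
#1=f has no predecessor
#2=f depends on [1:f]
#3=a has no predecessor
#4=f depends on [2:f]
#5=d depends on [0:d]
#6=f depends on [4:f]
sources: [0:d, 1:f, 3:a]
N(rest) = Σ N(rest − s) over sources s of rest; N(one piece) = 1:
  size 1 → [3]=1  [5]=1  [6]=1
  size 2 → [0,5]=1  [3,5]=2  [3,6]=2  [4,6]=1  [5,6]=2
  size 3 → [0,3,5]=3  [0,5,6]=3  [2,4,6]=1  [3,4,6]=3  [3,5,6]=6  [4,5,6]=3
  size 4 → [0,3,5,6]=12  [0,4,5,6]=6  [1,2,4,6]=1  [2,3,4,6]=4  [2,4,5,6]=4  [3,4,5,6]=12
  size 5 → [0,2,4,5,6]=10  [0,3,4,5,6]=30  [1,2,3,4,6]=5  [1,2,4,5,6]=5  [2,3,4,5,6]=20
  first=0(d) contributes 30
  first=1(f) contributes 60
  first=3(a) contributes 15
|[w]| = 105

105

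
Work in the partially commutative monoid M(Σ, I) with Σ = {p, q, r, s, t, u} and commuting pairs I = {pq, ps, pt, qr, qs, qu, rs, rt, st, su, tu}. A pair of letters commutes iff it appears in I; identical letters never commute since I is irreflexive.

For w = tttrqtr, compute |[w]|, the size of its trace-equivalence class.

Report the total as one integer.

piece 0:t — minimal
piece 1:t rests on {0:t}
piece 2:t rests on {1:t}
piece 3:r — minimal
piece 4:q rests on {2:t}
piece 5:t rests on {4:q}
piece 6:r rests on {3:r}
minimal pieces: {0:t, 3:r}
ways to finish when only these pieces remain (= sum over removing one remaining piece with nothing left below it):
  1 left: {5}→1  {6}→1
  2 left: {3,6}→1  {4,5}→1  {5,6}→2
  3 left: {2,4,5}→1  {3,5,6}→3  {4,5,6}→3
  4 left: {1,2,4,5}→1  {2,4,5,6}→4  {3,4,5,6}→6
  5 left: {0,1,2,4,5}→1  {1,2,4,5,6}→5  {2,3,4,5,6}→10
  placing 0:t first → 15 extensions
  placing 3:r first → 6 extensions
total linear extensions = 21

21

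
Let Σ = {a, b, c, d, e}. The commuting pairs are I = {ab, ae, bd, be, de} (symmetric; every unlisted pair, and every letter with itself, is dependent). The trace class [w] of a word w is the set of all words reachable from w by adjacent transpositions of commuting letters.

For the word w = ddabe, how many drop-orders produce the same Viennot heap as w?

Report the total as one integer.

0(d) covers ∅
1(d) covers 0:d
2(a) covers 1:d
3(b) covers ∅
4(e) covers ∅
floor of heap: 0:d, 3:b, 4:e
completions by unplaced set U, small U first (add the entries for U minus each lowest piece of U):
  |U|=1: {2}:1  {3}:1  {4}:1
  |U|=2: {1,2}:1  {2,3}:2  {2,4}:2  {3,4}:2
  |U|=3: {0,1,2}:1  {1,2,3}:3  {1,2,4}:3  {2,3,4}:6
  start at 0(d): 12
  start at 3(b): 4
  start at 4(e): 4
sum over floor = 20

20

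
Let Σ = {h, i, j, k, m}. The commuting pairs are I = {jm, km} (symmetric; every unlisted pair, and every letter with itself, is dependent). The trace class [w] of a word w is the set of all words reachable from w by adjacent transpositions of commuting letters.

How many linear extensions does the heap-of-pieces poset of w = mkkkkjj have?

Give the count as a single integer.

#0=m has no predecessor
#1=k has no predecessor
#2=k depends on [1:k]
#3=k depends on [2:k]
#4=k depends on [3:k]
#5=j depends on [4:k]
#6=j depends on [5:j]
sources: [0:m, 1:k]
N(rest) = Σ N(rest − s) over sources s of rest; N(one piece) = 1:
  size 1 → [0]=1  [6]=1
  size 2 → [0,6]=2  [5,6]=1
  size 3 → [0,5,6]=3  [4,5,6]=1
  size 4 → [0,4,5,6]=4  [3,4,5,6]=1
  size 5 → [0,3,4,5,6]=5  [2,3,4,5,6]=1
  first=0(m) contributes 1
  first=1(k) contributes 6
|[w]| = 7

7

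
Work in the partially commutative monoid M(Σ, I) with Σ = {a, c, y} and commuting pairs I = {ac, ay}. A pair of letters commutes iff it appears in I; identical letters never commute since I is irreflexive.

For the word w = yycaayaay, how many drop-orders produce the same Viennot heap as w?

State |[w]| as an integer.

0(y) covers ∅
1(y) covers 0:y
2(c) covers 1:y
3(a) covers ∅
4(a) covers 3:a
5(y) covers 2:c
6(a) covers 4:a
7(a) covers 6:a
8(y) covers 5:y
floor of heap: 0:y, 3:a
completions by unplaced set U, small U first (add the entries for U minus each lowest piece of U):
  |U|=1: {7}:1  {8}:1
  |U|=2: {5,8}:1  {6,7}:1  {7,8}:2
  |U|=3: {2,5,8}:1  {4,6,7}:1  {5,7,8}:3  {6,7,8}:3
  |U|=4: {1,2,5,8}:1  {2,5,7,8}:4  {3,4,6,7}:1  {4,6,7,8}:4  {5,6,7,8}:6
  |U|=5: {0,1,2,5,8}:1  {1,2,5,7,8}:5  {2,5,6,7,8}:10  {3,4,6,7,8}:5  {4,5,6,7,8}:10
  |U|=6: {0,1,2,5,7,8}:6  {1,2,5,6,7,8}:15  {2,4,5,6,7,8}:20  {3,4,5,6,7,8}:15
  |U|=7: {0,1,2,5,6,7,8}:21  {1,2,4,5,6,7,8}:35  {2,3,4,5,6,7,8}:35
  start at 0(y): 70
  start at 3(a): 56
sum over floor = 126

126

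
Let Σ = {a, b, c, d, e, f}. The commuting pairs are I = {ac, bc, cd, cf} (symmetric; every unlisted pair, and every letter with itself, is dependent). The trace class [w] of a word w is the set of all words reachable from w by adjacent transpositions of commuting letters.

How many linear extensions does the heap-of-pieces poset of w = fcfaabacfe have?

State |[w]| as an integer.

36

0(f) covers ∅
1(c) covers ∅
2(f) covers 0:f
3(a) covers 2:f
4(a) covers 3:a
5(b) covers 4:a
6(a) covers 5:b
7(c) covers 1:c
8(f) covers 6:a
9(e) covers 7:c, 8:f
floor of heap: 0:f, 1:c
completions by unplaced set U, small U first (add the entries for U minus each lowest piece of U):
  |U|=1: {9}:1
  |U|=2: {7,9}:1  {8,9}:1
  |U|=3: {1,7,9}:1  {6,8,9}:1  {7,8,9}:2
  |U|=4: {1,7,8,9}:3  {5,6,8,9}:1  {6,7,8,9}:3
  |U|=5: {1,6,7,8,9}:6  {4,5,6,8,9}:1  {5,6,7,8,9}:4
  |U|=6: {1,5,6,7,8,9}:10  {3,4,5,6,8,9}:1  {4,5,6,7,8,9}:5
  |U|=7: {1,4,5,6,7,8,9}:15  {2,3,4,5,6,8,9}:1  {3,4,5,6,7,8,9}:6
  |U|=8: {0,2,3,4,5,6,8,9}:1  {1,3,4,5,6,7,8,9}:21  {2,3,4,5,6,7,8,9}:7
  start at 0(f): 28
  start at 1(c): 8
sum over floor = 36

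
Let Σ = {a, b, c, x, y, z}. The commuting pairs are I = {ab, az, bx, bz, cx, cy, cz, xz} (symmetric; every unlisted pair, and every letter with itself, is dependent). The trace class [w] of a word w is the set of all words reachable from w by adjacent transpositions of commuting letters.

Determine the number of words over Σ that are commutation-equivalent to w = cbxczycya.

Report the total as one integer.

106

piece 0:c — minimal
piece 1:b rests on {0:c}
piece 2:x — minimal
piece 3:c rests on {1:b}
piece 4:z — minimal
piece 5:y rests on {1:b, 2:x, 4:z}
piece 6:c rests on {3:c}
piece 7:y rests on {5:y}
piece 8:a rests on {6:c, 7:y}
minimal pieces: {0:c, 2:x, 4:z}
ways to finish when only these pieces remain (= sum over removing one remaining piece with nothing left below it):
  1 left: {8}→1
  2 left: {6,8}→1  {7,8}→1
  3 left: {3,6,8}→1  {5,7,8}→1  {6,7,8}→2
  4 left: {2,5,7,8}→1  {3,6,7,8}→3  {4,5,7,8}→1  {5,6,7,8}→3
  5 left: {2,4,5,7,8}→2  {2,5,6,7,8}→4  {3,5,6,7,8}→6  {4,5,6,7,8}→4
  6 left: {1,3,5,6,7,8}→6  {2,3,5,6,7,8}→10  {2,4,5,6,7,8}→10  {3,4,5,6,7,8}→10
  7 left: {0,1,3,5,6,7,8}→6  {1,2,3,5,6,7,8}→16  {1,3,4,5,6,7,8}→16  {2,3,4,5,6,7,8}→30
  placing 0:c first → 62 extensions
  placing 2:x first → 22 extensions
  placing 4:z first → 22 extensions
total linear extensions = 106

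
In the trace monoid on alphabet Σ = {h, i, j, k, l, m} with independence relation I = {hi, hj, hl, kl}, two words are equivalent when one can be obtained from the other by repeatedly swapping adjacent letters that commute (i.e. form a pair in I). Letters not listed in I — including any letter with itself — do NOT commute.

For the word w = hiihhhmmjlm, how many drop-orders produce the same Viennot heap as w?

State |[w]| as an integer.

15

piece 0:h — minimal
piece 1:i — minimal
piece 2:i rests on {1:i}
piece 3:h rests on {0:h}
piece 4:h rests on {3:h}
piece 5:h rests on {4:h}
piece 6:m rests on {2:i, 5:h}
piece 7:m rests on {6:m}
piece 8:j rests on {7:m}
piece 9:l rests on {8:j}
piece 10:m rests on {9:l}
minimal pieces: {0:h, 1:i}
ways to finish when only these pieces remain (= sum over removing one remaining piece with nothing left below it):
  1 left: {10}→1
  2 left: {9,10}→1
  3 left: {8,9,10}→1
  4 left: {7,8,9,10}→1
  5 left: {6,7,8,9,10}→1
  6 left: {2,6,7,8,9,10}→1  {5,6,7,8,9,10}→1
  7 left: {1,2,6,7,8,9,10}→1  {2,5,6,7,8,9,10}→2  {4,5,6,7,8,9,10}→1
  8 left: {1,2,5,6,7,8,9,10}→3  {2,4,5,6,7,8,9,10}→3  {3,4,5,6,7,8,9,10}→1
  9 left: {0,3,4,5,6,7,8,9,10}→1  {1,2,4,5,6,7,8,9,10}→6  {2,3,4,5,6,7,8,9,10}→4
  placing 0:h first → 10 extensions
  placing 1:i first → 5 extensions
total linear extensions = 15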